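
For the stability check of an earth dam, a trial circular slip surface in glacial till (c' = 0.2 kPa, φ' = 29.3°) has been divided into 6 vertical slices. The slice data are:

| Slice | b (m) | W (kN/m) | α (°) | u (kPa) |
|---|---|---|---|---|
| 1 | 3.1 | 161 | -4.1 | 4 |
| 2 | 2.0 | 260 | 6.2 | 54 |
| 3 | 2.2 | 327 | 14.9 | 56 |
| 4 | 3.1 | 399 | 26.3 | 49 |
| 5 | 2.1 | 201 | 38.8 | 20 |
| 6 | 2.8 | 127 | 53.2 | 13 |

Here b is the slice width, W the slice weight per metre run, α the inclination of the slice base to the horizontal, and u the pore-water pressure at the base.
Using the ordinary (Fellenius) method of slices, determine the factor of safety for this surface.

FS = 0.89

Ordinary method of slices: FS = Σ[c'·Δl_i + (W_i cosα_i − u_i·Δl_i)·tanφ'] / Σ W_i sinα_i, with Δl_i = b_i / cosα_i.
Slice 1: Δl = 3.1/cos(-4.1°) = 3.108 m; N'_1 = 161·cos(-4.1°) − 4·3.108 = 148.2; c'Δl = 0.62; W sinα = -11.5
Slice 2: Δl = 2.0/cos6.2° = 2.012 m; N'_2 = 260·cos6.2° − 54·2.012 = 149.8; c'Δl = 0.40; W sinα = 28.1
Slice 3: Δl = 2.2/cos14.9° = 2.277 m; N'_3 = 327·cos14.9° − 56·2.277 = 188.5; c'Δl = 0.46; W sinα = 84.1
Slice 4: Δl = 3.1/cos26.3° = 3.458 m; N'_4 = 399·cos26.3° − 49·3.458 = 188.3; c'Δl = 0.69; W sinα = 176.8
Slice 5: Δl = 2.1/cos38.8° = 2.695 m; N'_5 = 201·cos38.8° − 20·2.695 = 102.8; c'Δl = 0.54; W sinα = 125.9
Slice 6: Δl = 2.8/cos53.2° = 4.674 m; N'_6 = 127·cos53.2° − 13·4.674 = 15.3; c'Δl = 0.93; W sinα = 101.7
Σc'Δl = 3.6 kN/m; ΣN' = 792.8 kN/m; ΣW sinα = 505.1 kN/m
Resisting = 3.6 + 792.8·tan29.3° = 3.6 + 444.9 = 448.6 kN/m
FS = 448.6 / 505.1 = 0.888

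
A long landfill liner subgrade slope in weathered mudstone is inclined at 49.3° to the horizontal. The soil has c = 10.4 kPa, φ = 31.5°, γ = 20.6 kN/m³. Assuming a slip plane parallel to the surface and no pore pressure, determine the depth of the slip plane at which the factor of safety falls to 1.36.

Setting FS = 1.36 in FS = [c + γz cos²β tanφ] / [γz sinβ cosβ] and solving for z:
z = c / [γ cosβ (FS·sinβ − cosβ·tanφ)]
  = 10.4 / [20.6·cos49.3°·(1.36·sin49.3° − cos49.3°·tan31.5°)]
  = 10.4 / [20.6·0.6521·(1.36·0.7581 − 0.6521·0.6128)]
  = 10.4 / 8.4825 = 1.226 m

z = 1.23 m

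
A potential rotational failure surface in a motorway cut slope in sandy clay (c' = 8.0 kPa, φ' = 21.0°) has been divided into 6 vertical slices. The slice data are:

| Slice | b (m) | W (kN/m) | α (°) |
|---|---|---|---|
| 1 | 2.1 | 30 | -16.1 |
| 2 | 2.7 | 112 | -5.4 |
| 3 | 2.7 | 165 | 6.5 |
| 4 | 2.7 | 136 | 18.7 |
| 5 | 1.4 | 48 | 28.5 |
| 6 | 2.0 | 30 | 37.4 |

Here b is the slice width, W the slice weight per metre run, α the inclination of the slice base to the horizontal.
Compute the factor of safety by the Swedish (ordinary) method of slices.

FS = 3.65

Ordinary method of slices: FS = Σ[c'·Δl_i + (W_i cosα_i)·tanφ'] / Σ W_i sinα_i, with Δl_i = b_i / cosα_i.
Slice 1: Δl = 2.1/cos(-16.1°) = 2.186 m; N'_1 = 30·cos(-16.1°) = 28.8; c'Δl = 17.49; W sinα = -8.3
Slice 2: Δl = 2.7/cos(-5.4°) = 2.712 m; N'_2 = 112·cos(-5.4°) = 111.5; c'Δl = 21.70; W sinα = -10.5
Slice 3: Δl = 2.7/cos6.5° = 2.717 m; N'_3 = 165·cos6.5° = 163.9; c'Δl = 21.74; W sinα = 18.7
Slice 4: Δl = 2.7/cos18.7° = 2.850 m; N'_4 = 136·cos18.7° = 128.8; c'Δl = 22.80; W sinα = 43.6
Slice 5: Δl = 1.4/cos28.5° = 1.593 m; N'_5 = 48·cos28.5° = 42.2; c'Δl = 12.74; W sinα = 22.9
Slice 6: Δl = 2.0/cos37.4° = 2.518 m; N'_6 = 30·cos37.4° = 23.8; c'Δl = 20.14; W sinα = 18.2
Σc'Δl = 116.6 kN/m; ΣN' = 499.1 kN/m; ΣW sinα = 84.5 kN/m
Resisting = 116.6 + 499.1·tan21.0° = 116.6 + 191.6 = 308.2 kN/m
FS = 308.2 / 84.5 = 3.645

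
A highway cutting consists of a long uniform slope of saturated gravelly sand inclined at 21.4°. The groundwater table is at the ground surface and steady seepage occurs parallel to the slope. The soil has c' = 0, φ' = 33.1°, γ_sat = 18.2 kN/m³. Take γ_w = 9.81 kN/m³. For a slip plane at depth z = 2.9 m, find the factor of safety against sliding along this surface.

With seepage parallel to the slope and the water table at the surface, the effective normal stress on the slip plane uses the buoyant unit weight γ' = γ_sat − γ_w while the driving shear stress uses γ_sat:
FS = [c' + γ' z cos²β tanφ'] / [γ_sat z sinβ cosβ]
(For c' = 0 this reduces to FS = (γ'/γ_sat)·tanφ'/tanβ.)
γ' = 18.2 − 9.81 = 8.39 kN/m³
Numerator = 0.0 + 8.39·2.9·cos²21.4°·tan33.1° = 0.0 + 8.39·2.9·0.8669·0.6519 = 13.750 kPa
Denominator = 18.2·2.9·sin21.4°·cos21.4° = 18.2·2.9·0.3649·0.9311 = 17.930 kPa
FS = 13.750 / 17.930 = 0.767

FS = 0.77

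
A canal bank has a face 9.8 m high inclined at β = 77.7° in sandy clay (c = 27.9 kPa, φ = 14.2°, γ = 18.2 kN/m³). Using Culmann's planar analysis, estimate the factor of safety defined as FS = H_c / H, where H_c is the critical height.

H_c = (4c/γ) · sinβ cosφ / [1 − cos(β − φ)]
    = (4·27.9/18.2) · sin77.7°·cos14.2° / [1 − cos63.5°]
    = 6.132 · 0.9472 / 0.5538 = 10.49 m
FS = H_c / H = 10.49 / 9.8 = 1.070

FS = 1.07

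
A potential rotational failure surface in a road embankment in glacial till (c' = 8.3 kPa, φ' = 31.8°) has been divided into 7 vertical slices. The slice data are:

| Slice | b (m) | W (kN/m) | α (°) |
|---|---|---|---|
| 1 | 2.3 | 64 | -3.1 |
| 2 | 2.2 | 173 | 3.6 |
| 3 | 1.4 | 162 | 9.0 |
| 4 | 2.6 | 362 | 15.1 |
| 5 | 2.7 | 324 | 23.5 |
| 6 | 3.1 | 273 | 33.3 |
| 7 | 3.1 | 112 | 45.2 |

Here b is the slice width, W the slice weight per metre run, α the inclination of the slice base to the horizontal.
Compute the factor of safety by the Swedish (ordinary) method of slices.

FS = 2.06

Ordinary method of slices: FS = Σ[c'·Δl_i + (W_i cosα_i)·tanφ'] / Σ W_i sinα_i, with Δl_i = b_i / cosα_i.
Slice 1: Δl = 2.3/cos(-3.1°) = 2.303 m; N'_1 = 64·cos(-3.1°) = 63.9; c'Δl = 19.12; W sinα = -3.5
Slice 2: Δl = 2.2/cos3.6° = 2.204 m; N'_2 = 173·cos3.6° = 172.7; c'Δl = 18.30; W sinα = 10.9
Slice 3: Δl = 1.4/cos9.0° = 1.417 m; N'_3 = 162·cos9.0° = 160.0; c'Δl = 11.76; W sinα = 25.3
Slice 4: Δl = 2.6/cos15.1° = 2.693 m; N'_4 = 362·cos15.1° = 349.5; c'Δl = 22.35; W sinα = 94.3
Slice 5: Δl = 2.7/cos23.5° = 2.944 m; N'_5 = 324·cos23.5° = 297.1; c'Δl = 24.44; W sinα = 129.2
Slice 6: Δl = 3.1/cos33.3° = 3.709 m; N'_6 = 273·cos33.3° = 228.2; c'Δl = 30.78; W sinα = 149.9
Slice 7: Δl = 3.1/cos45.2° = 4.399 m; N'_7 = 112·cos45.2° = 78.9; c'Δl = 36.52; W sinα = 79.5
Σc'Δl = 163.3 kN/m; ΣN' = 1350.3 kN/m; ΣW sinα = 485.6 kN/m
Resisting = 163.3 + 1350.3·tan31.8° = 163.3 + 837.2 = 1000.5 kN/m
FS = 1000.5 / 485.6 = 2.060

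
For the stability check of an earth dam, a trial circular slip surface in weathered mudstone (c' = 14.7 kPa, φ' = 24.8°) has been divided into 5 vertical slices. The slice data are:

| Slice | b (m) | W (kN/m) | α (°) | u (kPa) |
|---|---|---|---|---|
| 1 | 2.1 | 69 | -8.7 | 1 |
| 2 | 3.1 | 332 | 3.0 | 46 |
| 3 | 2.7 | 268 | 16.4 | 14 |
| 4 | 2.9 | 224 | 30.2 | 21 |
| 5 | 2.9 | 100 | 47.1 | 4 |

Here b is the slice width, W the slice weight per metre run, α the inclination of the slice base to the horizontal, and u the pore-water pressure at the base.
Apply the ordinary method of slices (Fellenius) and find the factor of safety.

Ordinary method of slices: FS = Σ[c'·Δl_i + (W_i cosα_i − u_i·Δl_i)·tanφ'] / Σ W_i sinα_i, with Δl_i = b_i / cosα_i.
Slice 1: Δl = 2.1/cos(-8.7°) = 2.124 m; N'_1 = 69·cos(-8.7°) − 1·2.124 = 66.1; c'Δl = 31.23; W sinα = -10.4
Slice 2: Δl = 3.1/cos3.0° = 3.104 m; N'_2 = 332·cos3.0° − 46·3.104 = 188.7; c'Δl = 45.63; W sinα = 17.4
Slice 3: Δl = 2.7/cos16.4° = 2.815 m; N'_3 = 268·cos16.4° − 14·2.815 = 217.7; c'Δl = 41.37; W sinα = 75.7
Slice 4: Δl = 2.9/cos30.2° = 3.355 m; N'_4 = 224·cos30.2° − 21·3.355 = 123.1; c'Δl = 49.32; W sinα = 112.7
Slice 5: Δl = 2.9/cos47.1° = 4.260 m; N'_5 = 100·cos47.1° − 4·4.260 = 51.0; c'Δl = 62.62; W sinα = 73.3
Σc'Δl = 230.2 kN/m; ΣN' = 646.7 kN/m; ΣW sinα = 268.5 kN/m
Resisting = 230.2 + 646.7·tan24.8° = 230.2 + 298.8 = 529.0 kN/m
FS = 529.0 / 268.5 = 1.970

FS = 1.97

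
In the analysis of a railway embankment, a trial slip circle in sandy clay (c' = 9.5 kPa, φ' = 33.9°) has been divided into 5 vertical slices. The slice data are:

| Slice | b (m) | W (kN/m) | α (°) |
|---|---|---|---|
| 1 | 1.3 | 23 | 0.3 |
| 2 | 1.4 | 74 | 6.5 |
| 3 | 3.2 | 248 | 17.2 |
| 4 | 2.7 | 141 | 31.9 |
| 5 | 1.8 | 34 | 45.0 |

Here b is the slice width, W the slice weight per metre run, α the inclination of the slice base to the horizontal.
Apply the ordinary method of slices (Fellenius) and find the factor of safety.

FS = 2.40

Ordinary method of slices: FS = Σ[c'·Δl_i + (W_i cosα_i)·tanφ'] / Σ W_i sinα_i, with Δl_i = b_i / cosα_i.
Slice 1: Δl = 1.3/cos0.3° = 1.300 m; N'_1 = 23·cos0.3° = 23.0; c'Δl = 12.35; W sinα = 0.1
Slice 2: Δl = 1.4/cos6.5° = 1.409 m; N'_2 = 74·cos6.5° = 73.5; c'Δl = 13.39; W sinα = 8.4
Slice 3: Δl = 3.2/cos17.2° = 3.350 m; N'_3 = 248·cos17.2° = 236.9; c'Δl = 31.82; W sinα = 73.3
Slice 4: Δl = 2.7/cos31.9° = 3.180 m; N'_4 = 141·cos31.9° = 119.7; c'Δl = 30.21; W sinα = 74.5
Slice 5: Δl = 1.8/cos45.0° = 2.546 m; N'_5 = 34·cos45.0° = 24.0; c'Δl = 24.18; W sinα = 24.0
Σc'Δl = 112.0 kN/m; ΣN' = 477.2 kN/m; ΣW sinα = 180.4 kN/m
Resisting = 112.0 + 477.2·tan33.9° = 112.0 + 320.7 = 432.6 kN/m
FS = 432.6 / 180.4 = 2.398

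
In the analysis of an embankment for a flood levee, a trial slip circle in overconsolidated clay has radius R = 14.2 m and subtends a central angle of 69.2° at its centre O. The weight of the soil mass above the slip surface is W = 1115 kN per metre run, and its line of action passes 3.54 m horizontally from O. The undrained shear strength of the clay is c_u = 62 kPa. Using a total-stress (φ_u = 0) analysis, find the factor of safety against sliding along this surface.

Taking moments about the centre O, the resisting moment is provided by the undrained shear strength acting along the arc:
Arc length L_a = R·θ = 14.2·(69.2°·π/180) = 14.2·1.2078 = 17.15 m
M_R = c_u·L_a·R = 62·17.15·14.2 = 15099.1 kN·m/m
M_D = W·d = 1115·3.54 = 3947.1 kN·m/m
FS = M_R / M_D = 15099.1 / 3947.1 = 3.825

FS = 3.83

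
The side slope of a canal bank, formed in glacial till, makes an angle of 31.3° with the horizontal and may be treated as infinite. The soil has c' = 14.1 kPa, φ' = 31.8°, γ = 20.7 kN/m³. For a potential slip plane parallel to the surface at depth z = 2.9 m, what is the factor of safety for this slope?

For an infinite slope with a slip plane parallel to the surface (no pore pressure): FS = [c' + γz cos²β tanφ'] / [γz sinβ cosβ].
γz = 20.7·2.9 = 60.03 kN/m²
Numerator = 14.1 + 60.03·cos²31.3°·tan31.8° = 14.1 + 60.03·0.7301·0.6200 = 41.274 kPa
Denominator = 60.03·sin31.3°·cos31.3° = 60.03·0.5195·0.8545 = 26.648 kPa
FS = 41.274 / 26.648 = 1.549

FS = 1.55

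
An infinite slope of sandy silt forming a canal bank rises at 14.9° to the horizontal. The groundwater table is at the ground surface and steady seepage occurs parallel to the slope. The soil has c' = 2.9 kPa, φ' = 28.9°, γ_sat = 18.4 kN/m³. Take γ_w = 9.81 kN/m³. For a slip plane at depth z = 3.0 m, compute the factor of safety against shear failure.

FS = 1.18

With seepage parallel to the slope and the water table at the surface, the effective normal stress on the slip plane uses the buoyant unit weight γ' = γ_sat − γ_w while the driving shear stress uses γ_sat:
FS = [c' + γ' z cos²β tanφ'] / [γ_sat z sinβ cosβ]
γ' = 18.4 − 9.81 = 8.59 kN/m³
Numerator = 2.9 + 8.59·3.0·cos²14.9°·tan28.9° = 2.9 + 8.59·3.0·0.9339·0.5520 = 16.185 kPa
Denominator = 18.4·3.0·sin14.9°·cos14.9° = 18.4·3.0·0.2571·0.9664 = 13.716 kPa
FS = 16.185 / 13.716 = 1.180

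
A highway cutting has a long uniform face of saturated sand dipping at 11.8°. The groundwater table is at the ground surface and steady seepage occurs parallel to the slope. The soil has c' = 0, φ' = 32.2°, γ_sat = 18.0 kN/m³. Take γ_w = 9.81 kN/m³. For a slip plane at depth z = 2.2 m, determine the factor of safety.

FS = 1.37

With seepage parallel to the slope and the water table at the surface, the effective normal stress on the slip plane uses the buoyant unit weight γ' = γ_sat − γ_w while the driving shear stress uses γ_sat:
FS = [c' + γ' z cos²β tanφ'] / [γ_sat z sinβ cosβ]
(For c' = 0 this reduces to FS = (γ'/γ_sat)·tanφ'/tanβ.)
γ' = 18.0 − 9.81 = 8.19 kN/m³
Numerator = 0.0 + 8.19·2.2·cos²11.8°·tan32.2° = 0.0 + 8.19·2.2·0.9582·0.6297 = 10.872 kPa
Denominator = 18.0·2.2·sin11.8°·cos11.8° = 18.0·2.2·0.2045·0.9789 = 7.927 kPa
FS = 10.872 / 7.927 = 1.372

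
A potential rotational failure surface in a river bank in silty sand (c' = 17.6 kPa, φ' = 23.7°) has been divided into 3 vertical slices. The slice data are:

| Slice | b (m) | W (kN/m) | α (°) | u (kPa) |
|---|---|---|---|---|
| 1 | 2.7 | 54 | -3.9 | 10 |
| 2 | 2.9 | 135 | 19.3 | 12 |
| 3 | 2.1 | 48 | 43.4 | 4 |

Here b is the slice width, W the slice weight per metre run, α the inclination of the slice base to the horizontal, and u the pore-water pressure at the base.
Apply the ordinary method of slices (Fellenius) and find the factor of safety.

FS = 2.90

Ordinary method of slices: FS = Σ[c'·Δl_i + (W_i cosα_i − u_i·Δl_i)·tanφ'] / Σ W_i sinα_i, with Δl_i = b_i / cosα_i.
Slice 1: Δl = 2.7/cos(-3.9°) = 2.706 m; N'_1 = 54·cos(-3.9°) − 10·2.706 = 26.8; c'Δl = 47.63; W sinα = -3.7
Slice 2: Δl = 2.9/cos19.3° = 3.073 m; N'_2 = 135·cos19.3° − 12·3.073 = 90.5; c'Δl = 54.08; W sinα = 44.6
Slice 3: Δl = 2.1/cos43.4° = 2.890 m; N'_3 = 48·cos43.4° − 4·2.890 = 23.3; c'Δl = 50.87; W sinα = 33.0
Σc'Δl = 152.6 kN/m; ΣN' = 140.7 kN/m; ΣW sinα = 73.9 kN/m
Resisting = 152.6 + 140.7·tan23.7° = 152.6 + 61.7 = 214.3 kN/m
FS = 214.3 / 73.9 = 2.899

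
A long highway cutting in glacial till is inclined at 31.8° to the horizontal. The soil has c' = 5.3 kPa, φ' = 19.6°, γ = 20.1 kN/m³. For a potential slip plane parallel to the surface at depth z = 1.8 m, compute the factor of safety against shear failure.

For an infinite slope with a slip plane parallel to the surface (no pore pressure): FS = [c' + γz cos²β tanφ'] / [γz sinβ cosβ].
γz = 20.1·1.8 = 36.18 kN/m²
Numerator = 5.3 + 36.18·cos²31.8°·tan19.6° = 5.3 + 36.18·0.7223·0.3561 = 14.606 kPa
Denominator = 36.18·sin31.8°·cos31.8° = 36.18·0.5270·0.8499 = 16.203 kPa
FS = 14.606 / 16.203 = 0.901

FS = 0.90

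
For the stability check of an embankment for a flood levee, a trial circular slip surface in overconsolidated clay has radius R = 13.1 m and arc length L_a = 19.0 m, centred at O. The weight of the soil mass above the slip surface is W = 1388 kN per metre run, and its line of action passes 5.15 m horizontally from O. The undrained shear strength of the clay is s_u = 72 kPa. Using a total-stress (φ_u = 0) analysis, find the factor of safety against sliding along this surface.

FS = 2.51

Taking moments about the centre O, the resisting moment is provided by the undrained shear strength acting along the arc:
M_R = s_u·L_a·R = 72·19.00·13.1 = 17920.8 kN·m/m
M_D = W·d = 1388·5.15 = 7148.2 kN·m/m
FS = M_R / M_D = 17920.8 / 7148.2 = 2.507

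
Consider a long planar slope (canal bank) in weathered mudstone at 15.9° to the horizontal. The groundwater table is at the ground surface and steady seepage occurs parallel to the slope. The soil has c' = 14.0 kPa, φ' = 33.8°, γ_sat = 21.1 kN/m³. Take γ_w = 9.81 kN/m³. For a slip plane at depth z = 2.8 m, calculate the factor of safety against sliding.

With seepage parallel to the slope and the water table at the surface, the effective normal stress on the slip plane uses the buoyant unit weight γ' = γ_sat − γ_w while the driving shear stress uses γ_sat:
FS = [c' + γ' z cos²β tanφ'] / [γ_sat z sinβ cosβ]
γ' = 21.1 − 9.81 = 11.29 kN/m³
Numerator = 14.0 + 11.29·2.8·cos²15.9°·tan33.8° = 14.0 + 11.29·2.8·0.9249·0.6694 = 33.574 kPa
Denominator = 21.1·2.8·sin15.9°·cos15.9° = 21.1·2.8·0.2740·0.9617 = 15.566 kPa
FS = 33.574 / 15.566 = 2.157

FS = 2.16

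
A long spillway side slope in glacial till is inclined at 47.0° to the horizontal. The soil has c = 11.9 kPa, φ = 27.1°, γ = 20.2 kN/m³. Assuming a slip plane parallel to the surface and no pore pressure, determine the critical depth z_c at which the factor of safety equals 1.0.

z_c = 2.26 m

Setting FS = 1.00 in FS = [c + γz cos²β tanφ] / [γz sinβ cosβ] and solving for z:
z = c / [γ cosβ (FS·sinβ − cosβ·tanφ)]
  = 11.9 / [20.2·cos47.0°·(1.00·sin47.0° − cos47.0°·tan27.1°)]
  = 11.9 / [20.2·0.6820·(1.00·0.7314 − 0.6820·0.5117)]
  = 11.9 / 5.2675 = 2.259 m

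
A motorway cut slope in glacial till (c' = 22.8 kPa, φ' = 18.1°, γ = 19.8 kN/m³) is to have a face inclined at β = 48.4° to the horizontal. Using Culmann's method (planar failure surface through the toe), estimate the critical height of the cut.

Culmann's analysis gives the critical failure plane at α_cr = (β + φ')/2 = (48.4 + 18.1)/2 = 33.2°, and the critical height
H_c = (4c'/γ) · sinβ cosφ' / [1 − cos(β − φ')]
    = (4·22.8/19.8) · sin48.4°·cos18.1° / [1 − cos(30.3°)]
    = 4.606 · 0.7478·0.9505 / [1 − 0.8634]
    = 4.606 · 0.7108 / 0.1366
    = 23.97 m

H_c = 23.97 m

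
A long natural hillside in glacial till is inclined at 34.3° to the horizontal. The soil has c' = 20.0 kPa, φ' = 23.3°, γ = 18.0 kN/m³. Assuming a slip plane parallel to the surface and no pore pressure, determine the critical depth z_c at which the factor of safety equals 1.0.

z_c = 6.47 m

Setting FS = 1.00 in FS = [c' + γz cos²β tanφ'] / [γz sinβ cosβ] and solving for z:
z = c' / [γ cosβ (FS·sinβ − cosβ·tanφ')]
  = 20.0 / [18.0·cos34.3°·(1.00·sin34.3° − cos34.3°·tan23.3°)]
  = 20.0 / [18.0·0.8261·(1.00·0.5635 − 0.8261·0.4307)]
  = 20.0 / 3.0892 = 6.474 m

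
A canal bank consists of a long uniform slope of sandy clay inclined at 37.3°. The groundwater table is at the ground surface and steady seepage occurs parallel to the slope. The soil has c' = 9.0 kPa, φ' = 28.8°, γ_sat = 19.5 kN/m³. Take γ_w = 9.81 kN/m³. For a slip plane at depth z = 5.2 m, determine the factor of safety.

FS = 0.54

With seepage parallel to the slope and the water table at the surface, the effective normal stress on the slip plane uses the buoyant unit weight γ' = γ_sat − γ_w while the driving shear stress uses γ_sat:
FS = [c' + γ' z cos²β tanφ'] / [γ_sat z sinβ cosβ]
γ' = 19.5 − 9.81 = 9.69 kN/m³
Numerator = 9.0 + 9.69·5.2·cos²37.3°·tan28.8° = 9.0 + 9.69·5.2·0.6328·0.5498 = 26.529 kPa
Denominator = 19.5·5.2·sin37.3°·cos37.3° = 19.5·5.2·0.6060·0.7955 = 48.880 kPa
FS = 26.529 / 48.880 = 0.543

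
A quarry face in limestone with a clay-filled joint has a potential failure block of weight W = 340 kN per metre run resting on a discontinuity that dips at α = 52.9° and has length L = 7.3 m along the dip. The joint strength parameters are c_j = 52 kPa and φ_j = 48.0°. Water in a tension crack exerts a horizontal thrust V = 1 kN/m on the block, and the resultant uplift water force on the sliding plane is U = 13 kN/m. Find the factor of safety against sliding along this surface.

Resolving the block weight along and normal to the plane and applying the Mohr–Coulomb strength on the joint:
N' = W cosα − U − V sinα = 340·cos52.9° − 13 − 1·sin52.9° = 191.3 kN/m
Driving force T = W sinα + V cosα = 340·sin52.9° + 1·cos52.9° = 271.8 kN/m
Resisting force R = c_j·L + N'·tanφ_j = 52·7.3 + 191.3·tan48.0° = 379.6 + 212.5 = 592.1 kN/m
FS = R / T = 592.1 / 271.8 = 2.178

FS = 2.18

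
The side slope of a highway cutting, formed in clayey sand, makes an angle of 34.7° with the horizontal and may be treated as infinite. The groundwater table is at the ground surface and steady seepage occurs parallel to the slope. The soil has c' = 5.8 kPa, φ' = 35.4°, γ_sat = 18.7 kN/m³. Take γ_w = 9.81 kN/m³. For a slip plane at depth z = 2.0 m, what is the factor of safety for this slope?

FS = 0.82

With seepage parallel to the slope and the water table at the surface, the effective normal stress on the slip plane uses the buoyant unit weight γ' = γ_sat − γ_w while the driving shear stress uses γ_sat:
FS = [c' + γ' z cos²β tanφ'] / [γ_sat z sinβ cosβ]
γ' = 18.7 − 9.81 = 8.89 kN/m³
Numerator = 5.8 + 8.89·2.0·cos²34.7°·tan35.4° = 5.8 + 8.89·2.0·0.6759·0.7107 = 14.341 kPa
Denominator = 18.7·2.0·sin34.7°·cos34.7° = 18.7·2.0·0.5693·0.8221 = 17.504 kPa
FS = 14.341 / 17.504 = 0.819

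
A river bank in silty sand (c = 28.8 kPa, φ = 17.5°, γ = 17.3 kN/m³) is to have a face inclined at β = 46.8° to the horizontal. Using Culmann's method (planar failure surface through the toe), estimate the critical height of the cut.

Culmann's analysis gives the critical failure plane at α_cr = (β + φ)/2 = (46.8 + 17.5)/2 = 32.1°, and the critical height
H_c = (4c/γ) · sinβ cosφ / [1 − cos(β − φ)]
    = (4·28.8/17.3) · sin46.8°·cos17.5° / [1 − cos(29.3°)]
    = 6.659 · 0.7290·0.9537 / [1 − 0.8721]
    = 6.659 · 0.6952 / 0.1279
    = 36.19 m

H_c = 36.19 m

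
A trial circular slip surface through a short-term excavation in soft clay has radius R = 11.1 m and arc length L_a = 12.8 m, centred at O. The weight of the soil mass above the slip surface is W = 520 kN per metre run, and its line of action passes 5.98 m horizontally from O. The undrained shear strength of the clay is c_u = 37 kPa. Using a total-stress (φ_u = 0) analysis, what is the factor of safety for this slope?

Taking moments about the centre O, the resisting moment is provided by the undrained shear strength acting along the arc:
M_R = c_u·L_a·R = 37·12.80·11.1 = 5257.0 kN·m/m
M_D = W·d = 520·5.98 = 3109.6 kN·m/m
FS = M_R / M_D = 5257.0 / 3109.6 = 1.691

FS = 1.69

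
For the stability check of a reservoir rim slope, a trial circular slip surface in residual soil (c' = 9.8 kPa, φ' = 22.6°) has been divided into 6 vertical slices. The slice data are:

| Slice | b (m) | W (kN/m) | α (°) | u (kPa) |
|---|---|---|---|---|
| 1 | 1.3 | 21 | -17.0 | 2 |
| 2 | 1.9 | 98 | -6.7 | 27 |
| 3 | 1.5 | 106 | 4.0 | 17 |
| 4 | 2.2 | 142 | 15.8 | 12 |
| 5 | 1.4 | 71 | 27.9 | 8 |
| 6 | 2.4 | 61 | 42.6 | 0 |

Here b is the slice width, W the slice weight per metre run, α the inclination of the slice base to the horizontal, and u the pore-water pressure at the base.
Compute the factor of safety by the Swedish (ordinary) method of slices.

FS = 2.54

Ordinary method of slices: FS = Σ[c'·Δl_i + (W_i cosα_i − u_i·Δl_i)·tanφ'] / Σ W_i sinα_i, with Δl_i = b_i / cosα_i.
Slice 1: Δl = 1.3/cos(-17.0°) = 1.359 m; N'_1 = 21·cos(-17.0°) − 2·1.359 = 17.4; c'Δl = 13.32; W sinα = -6.1
Slice 2: Δl = 1.9/cos(-6.7°) = 1.913 m; N'_2 = 98·cos(-6.7°) − 27·1.913 = 45.7; c'Δl = 18.75; W sinα = -11.4
Slice 3: Δl = 1.5/cos4.0° = 1.504 m; N'_3 = 106·cos4.0° − 17·1.504 = 80.2; c'Δl = 14.74; W sinα = 7.4
Slice 4: Δl = 2.2/cos15.8° = 2.286 m; N'_4 = 142·cos15.8° − 12·2.286 = 109.2; c'Δl = 22.41; W sinα = 38.7
Slice 5: Δl = 1.4/cos27.9° = 1.584 m; N'_5 = 71·cos27.9° − 8·1.584 = 50.1; c'Δl = 15.52; W sinα = 33.2
Slice 6: Δl = 2.4/cos42.6° = 3.260 m; N'_6 = 61·cos42.6° − 0·3.260 = 44.9; c'Δl = 31.95; W sinα = 41.3
Σc'Δl = 116.7 kN/m; ΣN' = 347.4 kN/m; ΣW sinα = 103.0 kN/m
Resisting = 116.7 + 347.4·tan22.6° = 116.7 + 144.6 = 261.3 kN/m
FS = 261.3 / 103.0 = 2.537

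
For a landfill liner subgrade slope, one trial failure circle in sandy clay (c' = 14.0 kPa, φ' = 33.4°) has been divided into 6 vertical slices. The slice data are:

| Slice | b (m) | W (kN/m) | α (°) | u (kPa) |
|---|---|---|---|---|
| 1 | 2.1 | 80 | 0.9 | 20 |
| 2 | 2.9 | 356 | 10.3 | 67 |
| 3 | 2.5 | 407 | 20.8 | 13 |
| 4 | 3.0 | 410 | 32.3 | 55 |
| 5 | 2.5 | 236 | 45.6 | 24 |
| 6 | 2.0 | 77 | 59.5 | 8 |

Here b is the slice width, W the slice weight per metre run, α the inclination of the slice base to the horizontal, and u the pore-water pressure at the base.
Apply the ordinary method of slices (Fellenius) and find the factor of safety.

Ordinary method of slices: FS = Σ[c'·Δl_i + (W_i cosα_i − u_i·Δl_i)·tanφ'] / Σ W_i sinα_i, with Δl_i = b_i / cosα_i.
Slice 1: Δl = 2.1/cos0.9° = 2.100 m; N'_1 = 80·cos0.9° − 20·2.100 = 38.0; c'Δl = 29.40; W sinα = 1.3
Slice 2: Δl = 2.9/cos10.3° = 2.947 m; N'_2 = 356·cos10.3° − 67·2.947 = 152.8; c'Δl = 41.26; W sinα = 63.7
Slice 3: Δl = 2.5/cos20.8° = 2.674 m; N'_3 = 407·cos20.8° − 13·2.674 = 345.7; c'Δl = 37.44; W sinα = 144.5
Slice 4: Δl = 3.0/cos32.3° = 3.549 m; N'_4 = 410·cos32.3° − 55·3.549 = 151.4; c'Δl = 49.69; W sinα = 219.1
Slice 5: Δl = 2.5/cos45.6° = 3.573 m; N'_5 = 236·cos45.6° − 24·3.573 = 79.4; c'Δl = 50.02; W sinα = 168.6
Slice 6: Δl = 2.0/cos59.5° = 3.941 m; N'_6 = 77·cos59.5° − 8·3.941 = 7.6; c'Δl = 55.17; W sinα = 66.3
Σc'Δl = 263.0 kN/m; ΣN' = 774.7 kN/m; ΣW sinα = 663.5 kN/m
Resisting = 263.0 + 774.7·tan33.4° = 263.0 + 510.9 = 773.8 kN/m
FS = 773.8 / 663.5 = 1.166

FS = 1.17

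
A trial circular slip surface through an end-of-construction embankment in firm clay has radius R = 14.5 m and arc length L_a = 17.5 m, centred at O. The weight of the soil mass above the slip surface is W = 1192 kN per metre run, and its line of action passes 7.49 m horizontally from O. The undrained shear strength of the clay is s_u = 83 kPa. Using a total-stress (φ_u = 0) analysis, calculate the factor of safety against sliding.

FS = 2.36

Taking moments about the centre O, the resisting moment is provided by the undrained shear strength acting along the arc:
M_R = s_u·L_a·R = 83·17.50·14.5 = 21061.2 kN·m/m
M_D = W·d = 1192·7.49 = 8928.1 kN·m/m
FS = M_R / M_D = 21061.2 / 8928.1 = 2.359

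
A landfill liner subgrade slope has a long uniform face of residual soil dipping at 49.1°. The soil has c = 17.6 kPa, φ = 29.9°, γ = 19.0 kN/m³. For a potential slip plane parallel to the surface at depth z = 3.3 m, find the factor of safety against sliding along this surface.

FS = 1.07

For an infinite slope with a slip plane parallel to the surface (no pore pressure): FS = [c + γz cos²β tanφ] / [γz sinβ cosβ].
γz = 19.0·3.3 = 62.70 kN/m²
Numerator = 17.6 + 62.70·cos²49.1°·tan29.9° = 17.6 + 62.70·0.4287·0.5750 = 33.056 kPa
Denominator = 62.70·sin49.1°·cos49.1° = 62.70·0.7559·0.6547 = 31.029 kPa
FS = 33.056 / 31.029 = 1.065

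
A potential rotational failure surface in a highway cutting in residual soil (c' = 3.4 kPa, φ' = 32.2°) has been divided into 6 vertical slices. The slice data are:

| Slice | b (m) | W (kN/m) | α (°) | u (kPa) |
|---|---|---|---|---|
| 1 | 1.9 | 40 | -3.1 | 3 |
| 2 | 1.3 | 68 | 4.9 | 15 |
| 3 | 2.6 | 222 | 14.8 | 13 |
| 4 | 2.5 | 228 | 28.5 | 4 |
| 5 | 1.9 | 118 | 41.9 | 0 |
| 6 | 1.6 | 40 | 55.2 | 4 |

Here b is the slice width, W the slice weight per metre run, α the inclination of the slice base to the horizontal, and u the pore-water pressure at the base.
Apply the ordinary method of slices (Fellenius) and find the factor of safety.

FS = 1.41

Ordinary method of slices: FS = Σ[c'·Δl_i + (W_i cosα_i − u_i·Δl_i)·tanφ'] / Σ W_i sinα_i, with Δl_i = b_i / cosα_i.
Slice 1: Δl = 1.9/cos(-3.1°) = 1.903 m; N'_1 = 40·cos(-3.1°) − 3·1.903 = 34.2; c'Δl = 6.47; W sinα = -2.2
Slice 2: Δl = 1.3/cos4.9° = 1.305 m; N'_2 = 68·cos4.9° − 15·1.305 = 48.2; c'Δl = 4.44; W sinα = 5.8
Slice 3: Δl = 2.6/cos14.8° = 2.689 m; N'_3 = 222·cos14.8° − 13·2.689 = 179.7; c'Δl = 9.14; W sinα = 56.7
Slice 4: Δl = 2.5/cos28.5° = 2.845 m; N'_4 = 228·cos28.5° − 4·2.845 = 189.0; c'Δl = 9.67; W sinα = 108.8
Slice 5: Δl = 1.9/cos41.9° = 2.553 m; N'_5 = 118·cos41.9° − 0·2.553 = 87.8; c'Δl = 8.68; W sinα = 78.8
Slice 6: Δl = 1.6/cos55.2° = 2.804 m; N'_6 = 40·cos55.2° − 4·2.804 = 11.6; c'Δl = 9.53; W sinα = 32.8
Σc'Δl = 47.9 kN/m; ΣN' = 550.5 kN/m; ΣW sinα = 280.8 kN/m
Resisting = 47.9 + 550.5·tan32.2° = 47.9 + 346.7 = 394.6 kN/m
FS = 394.6 / 280.8 = 1.405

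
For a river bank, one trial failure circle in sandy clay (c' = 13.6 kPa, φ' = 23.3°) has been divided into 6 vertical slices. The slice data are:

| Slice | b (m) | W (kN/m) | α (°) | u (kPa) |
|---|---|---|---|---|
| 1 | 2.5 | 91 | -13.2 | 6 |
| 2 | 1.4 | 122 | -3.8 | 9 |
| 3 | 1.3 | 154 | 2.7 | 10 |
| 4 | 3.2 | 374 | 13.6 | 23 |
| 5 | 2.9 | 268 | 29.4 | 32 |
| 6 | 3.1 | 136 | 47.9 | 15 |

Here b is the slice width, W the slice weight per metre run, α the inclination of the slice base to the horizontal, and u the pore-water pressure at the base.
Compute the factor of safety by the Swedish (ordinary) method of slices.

Ordinary method of slices: FS = Σ[c'·Δl_i + (W_i cosα_i − u_i·Δl_i)·tanφ'] / Σ W_i sinα_i, with Δl_i = b_i / cosα_i.
Slice 1: Δl = 2.5/cos(-13.2°) = 2.568 m; N'_1 = 91·cos(-13.2°) − 6·2.568 = 73.2; c'Δl = 34.92; W sinα = -20.8
Slice 2: Δl = 1.4/cos(-3.8°) = 1.403 m; N'_2 = 122·cos(-3.8°) − 9·1.403 = 109.1; c'Δl = 19.08; W sinα = -8.1
Slice 3: Δl = 1.3/cos2.7° = 1.301 m; N'_3 = 154·cos2.7° − 10·1.301 = 140.8; c'Δl = 17.70; W sinα = 7.3
Slice 4: Δl = 3.2/cos13.6° = 3.292 m; N'_4 = 374·cos13.6° − 23·3.292 = 287.8; c'Δl = 44.78; W sinα = 87.9
Slice 5: Δl = 2.9/cos29.4° = 3.329 m; N'_5 = 268·cos29.4° − 32·3.329 = 127.0; c'Δl = 45.27; W sinα = 131.6
Slice 6: Δl = 3.1/cos47.9° = 4.624 m; N'_6 = 136·cos47.9° − 15·4.624 = 21.8; c'Δl = 62.89; W sinα = 100.9
Σc'Δl = 224.6 kN/m; ΣN' = 759.7 kN/m; ΣW sinα = 298.8 kN/m
Resisting = 224.6 + 759.7·tan23.3° = 224.6 + 327.2 = 551.8 kN/m
FS = 551.8 / 298.8 = 1.847

FS = 1.85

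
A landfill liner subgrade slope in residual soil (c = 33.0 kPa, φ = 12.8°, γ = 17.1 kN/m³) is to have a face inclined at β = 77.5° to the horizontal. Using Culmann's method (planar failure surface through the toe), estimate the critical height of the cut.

H_c = 12.83 m

Culmann's analysis gives the critical failure plane at α_cr = (β + φ)/2 = (77.5 + 12.8)/2 = 45.1°, and the critical height
H_c = (4c/γ) · sinβ cosφ / [1 − cos(β − φ)]
    = (4·33.0/17.1) · sin77.5°·cos12.8° / [1 − cos(64.7°)]
    = 7.719 · 0.9763·0.9751 / [1 − 0.4274]
    = 7.719 · 0.9520 / 0.5726
    = 12.83 m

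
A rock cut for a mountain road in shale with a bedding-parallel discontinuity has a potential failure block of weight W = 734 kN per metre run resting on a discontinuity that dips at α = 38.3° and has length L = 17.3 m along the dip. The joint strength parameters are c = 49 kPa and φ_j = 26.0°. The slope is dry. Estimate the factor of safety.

FS = 2.48

Resolving the block weight along and normal to the plane and applying the Mohr–Coulomb strength on the joint:
N' = W cosα = 734·cos38.3° = 576.0 kN/m
Driving force T = W sinα = 734·sin38.3° = 454.9 kN/m
Resisting force R = c·L + N'·tanφ_j = 49·17.3 + 576.0·tan26.0° = 847.7 + 280.9 = 1128.6 kN/m
FS = R / T = 1128.6 / 454.9 = 2.481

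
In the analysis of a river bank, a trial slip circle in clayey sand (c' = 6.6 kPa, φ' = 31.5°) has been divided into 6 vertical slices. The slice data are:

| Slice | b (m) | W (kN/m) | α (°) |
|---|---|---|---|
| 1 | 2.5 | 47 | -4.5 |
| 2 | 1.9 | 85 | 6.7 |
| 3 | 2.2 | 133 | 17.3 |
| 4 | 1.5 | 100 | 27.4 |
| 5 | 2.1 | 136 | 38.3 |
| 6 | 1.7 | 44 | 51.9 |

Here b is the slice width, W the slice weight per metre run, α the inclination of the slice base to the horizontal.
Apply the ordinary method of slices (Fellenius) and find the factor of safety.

Ordinary method of slices: FS = Σ[c'·Δl_i + (W_i cosα_i)·tanφ'] / Σ W_i sinα_i, with Δl_i = b_i / cosα_i.
Slice 1: Δl = 2.5/cos(-4.5°) = 2.508 m; N'_1 = 47·cos(-4.5°) = 46.9; c'Δl = 16.55; W sinα = -3.7
Slice 2: Δl = 1.9/cos6.7° = 1.913 m; N'_2 = 85·cos6.7° = 84.4; c'Δl = 12.63; W sinα = 9.9
Slice 3: Δl = 2.2/cos17.3° = 2.304 m; N'_3 = 133·cos17.3° = 127.0; c'Δl = 15.21; W sinα = 39.6
Slice 4: Δl = 1.5/cos27.4° = 1.690 m; N'_4 = 100·cos27.4° = 88.8; c'Δl = 11.15; W sinα = 46.0
Slice 5: Δl = 2.1/cos38.3° = 2.676 m; N'_5 = 136·cos38.3° = 106.7; c'Δl = 17.66; W sinα = 84.3
Slice 6: Δl = 1.7/cos51.9° = 2.755 m; N'_6 = 44·cos51.9° = 27.1; c'Δl = 18.18; W sinα = 34.6
Σc'Δl = 91.4 kN/m; ΣN' = 480.9 kN/m; ΣW sinα = 210.7 kN/m
Resisting = 91.4 + 480.9·tan31.5° = 91.4 + 294.7 = 386.1 kN/m
FS = 386.1 / 210.7 = 1.832

FS = 1.83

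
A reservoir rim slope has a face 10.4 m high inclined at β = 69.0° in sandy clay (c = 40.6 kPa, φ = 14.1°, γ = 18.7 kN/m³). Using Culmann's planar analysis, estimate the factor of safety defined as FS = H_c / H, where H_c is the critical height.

H_c = (4c/γ) · sinβ cosφ / [1 − cos(β − φ)]
    = (4·40.6/18.7) · sin69.0°·cos14.1° / [1 − cos54.9°]
    = 8.684 · 0.9055 / 0.4250 = 18.50 m
FS = H_c / H = 18.50 / 10.4 = 1.779

FS = 1.78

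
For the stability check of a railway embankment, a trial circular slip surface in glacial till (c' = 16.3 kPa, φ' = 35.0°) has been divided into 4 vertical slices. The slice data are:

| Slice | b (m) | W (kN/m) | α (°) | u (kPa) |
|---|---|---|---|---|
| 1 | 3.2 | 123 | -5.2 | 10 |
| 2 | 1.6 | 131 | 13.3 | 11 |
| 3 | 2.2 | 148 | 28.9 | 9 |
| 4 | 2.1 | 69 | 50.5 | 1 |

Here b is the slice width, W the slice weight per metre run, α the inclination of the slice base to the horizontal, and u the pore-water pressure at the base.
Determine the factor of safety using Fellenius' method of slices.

Ordinary method of slices: FS = Σ[c'·Δl_i + (W_i cosα_i − u_i·Δl_i)·tanφ'] / Σ W_i sinα_i, with Δl_i = b_i / cosα_i.
Slice 1: Δl = 3.2/cos(-5.2°) = 3.213 m; N'_1 = 123·cos(-5.2°) − 10·3.213 = 90.4; c'Δl = 52.38; W sinα = -11.1
Slice 2: Δl = 1.6/cos13.3° = 1.644 m; N'_2 = 131·cos13.3° − 11·1.644 = 109.4; c'Δl = 26.80; W sinα = 30.1
Slice 3: Δl = 2.2/cos28.9° = 2.513 m; N'_3 = 148·cos28.9° − 9·2.513 = 107.0; c'Δl = 40.96; W sinα = 71.5
Slice 4: Δl = 2.1/cos50.5° = 3.301 m; N'_4 = 69·cos50.5° − 1·3.301 = 40.6; c'Δl = 53.81; W sinα = 53.2
Σc'Δl = 173.9 kN/m; ΣN' = 347.3 kN/m; ΣW sinα = 143.8 kN/m
Resisting = 173.9 + 347.3·tan35.0° = 173.9 + 243.2 = 417.1 kN/m
FS = 417.1 / 143.8 = 2.902

FS = 2.90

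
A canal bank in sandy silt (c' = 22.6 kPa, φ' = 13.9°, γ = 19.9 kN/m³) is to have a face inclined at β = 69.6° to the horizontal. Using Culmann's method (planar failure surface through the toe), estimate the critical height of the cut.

Culmann's analysis gives the critical failure plane at α_cr = (β + φ')/2 = (69.6 + 13.9)/2 = 41.8°, and the critical height
H_c = (4c'/γ) · sinβ cosφ' / [1 − cos(β − φ')]
    = (4·22.6/19.9) · sin69.6°·cos13.9° / [1 − cos(55.7°)]
    = 4.543 · 0.9373·0.9707 / [1 − 0.5635]
    = 4.543 · 0.9098 / 0.4365
    = 9.47 m

H_c = 9.47 m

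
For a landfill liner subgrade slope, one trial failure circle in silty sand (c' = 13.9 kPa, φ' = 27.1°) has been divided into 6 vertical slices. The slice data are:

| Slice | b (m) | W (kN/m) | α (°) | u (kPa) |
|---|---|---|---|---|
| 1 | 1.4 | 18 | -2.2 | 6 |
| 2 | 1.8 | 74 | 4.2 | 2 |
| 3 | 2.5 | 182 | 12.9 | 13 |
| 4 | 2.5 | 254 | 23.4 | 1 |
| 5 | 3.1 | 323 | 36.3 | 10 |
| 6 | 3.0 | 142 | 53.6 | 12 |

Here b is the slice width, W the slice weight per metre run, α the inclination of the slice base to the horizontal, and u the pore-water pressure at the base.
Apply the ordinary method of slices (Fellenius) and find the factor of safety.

Ordinary method of slices: FS = Σ[c'·Δl_i + (W_i cosα_i − u_i·Δl_i)·tanφ'] / Σ W_i sinα_i, with Δl_i = b_i / cosα_i.
Slice 1: Δl = 1.4/cos(-2.2°) = 1.401 m; N'_1 = 18·cos(-2.2°) − 6·1.401 = 9.6; c'Δl = 19.47; W sinα = -0.7
Slice 2: Δl = 1.8/cos4.2° = 1.805 m; N'_2 = 74·cos4.2° − 2·1.805 = 70.2; c'Δl = 25.09; W sinα = 5.4
Slice 3: Δl = 2.5/cos12.9° = 2.565 m; N'_3 = 182·cos12.9° − 13·2.565 = 144.1; c'Δl = 35.65; W sinα = 40.6
Slice 4: Δl = 2.5/cos23.4° = 2.724 m; N'_4 = 254·cos23.4° − 1·2.724 = 230.4; c'Δl = 37.86; W sinα = 100.9
Slice 5: Δl = 3.1/cos36.3° = 3.846 m; N'_5 = 323·cos36.3° − 10·3.846 = 221.8; c'Δl = 53.47; W sinα = 191.2
Slice 6: Δl = 3.0/cos53.6° = 5.055 m; N'_6 = 142·cos53.6° − 12·5.055 = 23.6; c'Δl = 70.27; W sinα = 114.3
Σc'Δl = 241.8 kN/m; ΣN' = 699.7 kN/m; ΣW sinα = 451.8 kN/m
Resisting = 241.8 + 699.7·tan27.1° = 241.8 + 358.0 = 599.9 kN/m
FS = 599.9 / 451.8 = 1.328

FS = 1.33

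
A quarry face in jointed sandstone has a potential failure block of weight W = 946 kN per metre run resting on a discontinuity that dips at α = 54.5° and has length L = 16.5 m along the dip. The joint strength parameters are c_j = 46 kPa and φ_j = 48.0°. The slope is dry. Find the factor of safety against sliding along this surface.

FS = 1.78

Resolving the block weight along and normal to the plane and applying the Mohr–Coulomb strength on the joint:
N' = W cosα = 946·cos54.5° = 549.3 kN/m
Driving force T = W sinα = 946·sin54.5° = 770.2 kN/m
Resisting force R = c_j·L + N'·tanφ_j = 46·16.5 + 549.3·tan48.0° = 759.0 + 610.1 = 1369.1 kN/m
FS = R / T = 1369.1 / 770.2 = 1.778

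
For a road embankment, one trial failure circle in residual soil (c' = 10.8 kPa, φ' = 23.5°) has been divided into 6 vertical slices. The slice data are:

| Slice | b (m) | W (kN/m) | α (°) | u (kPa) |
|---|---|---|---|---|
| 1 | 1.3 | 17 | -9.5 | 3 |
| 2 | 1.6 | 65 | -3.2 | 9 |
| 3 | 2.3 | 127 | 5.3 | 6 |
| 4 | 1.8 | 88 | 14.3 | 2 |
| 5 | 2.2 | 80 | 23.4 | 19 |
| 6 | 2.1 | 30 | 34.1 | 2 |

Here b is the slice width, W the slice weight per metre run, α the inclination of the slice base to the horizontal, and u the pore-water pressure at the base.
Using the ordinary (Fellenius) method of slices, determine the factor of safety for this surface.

Ordinary method of slices: FS = Σ[c'·Δl_i + (W_i cosα_i − u_i·Δl_i)·tanφ'] / Σ W_i sinα_i, with Δl_i = b_i / cosα_i.
Slice 1: Δl = 1.3/cos(-9.5°) = 1.318 m; N'_1 = 17·cos(-9.5°) − 3·1.318 = 12.8; c'Δl = 14.24; W sinα = -2.8
Slice 2: Δl = 1.6/cos(-3.2°) = 1.602 m; N'_2 = 65·cos(-3.2°) − 9·1.602 = 50.5; c'Δl = 17.31; W sinα = -3.6
Slice 3: Δl = 2.3/cos5.3° = 2.310 m; N'_3 = 127·cos5.3° − 6·2.310 = 112.6; c'Δl = 24.95; W sinα = 11.7
Slice 4: Δl = 1.8/cos14.3° = 1.858 m; N'_4 = 88·cos14.3° − 2·1.858 = 81.6; c'Δl = 20.06; W sinα = 21.7
Slice 5: Δl = 2.2/cos23.4° = 2.397 m; N'_5 = 80·cos23.4° − 19·2.397 = 27.9; c'Δl = 25.89; W sinα = 31.8
Slice 6: Δl = 2.1/cos34.1° = 2.536 m; N'_6 = 30·cos34.1° − 2·2.536 = 19.8; c'Δl = 27.39; W sinα = 16.8
Σc'Δl = 129.8 kN/m; ΣN' = 305.1 kN/m; ΣW sinα = 75.6 kN/m
Resisting = 129.8 + 305.1·tan23.5° = 129.8 + 132.7 = 262.5 kN/m
FS = 262.5 / 75.6 = 3.471

FS = 3.47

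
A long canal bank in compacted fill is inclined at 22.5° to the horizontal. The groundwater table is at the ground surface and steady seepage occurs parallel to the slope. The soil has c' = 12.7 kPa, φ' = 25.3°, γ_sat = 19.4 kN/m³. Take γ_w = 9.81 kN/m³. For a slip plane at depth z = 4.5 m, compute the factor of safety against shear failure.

With seepage parallel to the slope and the water table at the surface, the effective normal stress on the slip plane uses the buoyant unit weight γ' = γ_sat − γ_w while the driving shear stress uses γ_sat:
FS = [c' + γ' z cos²β tanφ'] / [γ_sat z sinβ cosβ]
γ' = 19.4 − 9.81 = 9.59 kN/m³
Numerator = 12.7 + 9.59·4.5·cos²22.5°·tan25.3° = 12.7 + 9.59·4.5·0.8536·0.4727 = 30.112 kPa
Denominator = 19.4·4.5·sin22.5°·cos22.5° = 19.4·4.5·0.3827·0.9239 = 30.865 kPa
FS = 30.112 / 30.865 = 0.976

FS = 0.98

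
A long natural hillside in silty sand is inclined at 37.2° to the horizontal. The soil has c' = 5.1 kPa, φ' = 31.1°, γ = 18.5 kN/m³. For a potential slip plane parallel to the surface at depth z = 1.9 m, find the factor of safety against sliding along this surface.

FS = 1.10

For an infinite slope with a slip plane parallel to the surface (no pore pressure): FS = [c' + γz cos²β tanφ'] / [γz sinβ cosβ].
γz = 18.5·1.9 = 35.15 kN/m²
Numerator = 5.1 + 35.15·cos²37.2°·tan31.1° = 5.1 + 35.15·0.6345·0.6032 = 18.553 kPa
Denominator = 35.15·sin37.2°·cos37.2° = 35.15·0.6046·0.7965 = 16.928 kPa
FS = 18.553 / 16.928 = 1.096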